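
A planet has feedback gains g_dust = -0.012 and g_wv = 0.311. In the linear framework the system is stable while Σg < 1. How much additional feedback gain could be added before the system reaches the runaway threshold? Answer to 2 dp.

Current total gain = -0.012 + 0.311 = 0.299.
Margin to runaway = 1 − 0.299 = 0.70.

0.70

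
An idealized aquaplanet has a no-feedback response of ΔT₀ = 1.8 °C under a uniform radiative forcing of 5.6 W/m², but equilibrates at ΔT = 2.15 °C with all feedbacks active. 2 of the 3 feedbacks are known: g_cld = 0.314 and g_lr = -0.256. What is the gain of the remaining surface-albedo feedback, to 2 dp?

0.10

Amplification A = ΔT/ΔT₀ = 2.15/1.8 = 1.194.
Total gain g = 1 − 1/A = 1 − 1/1.194 = 0.1625.
Known gains sum to 0.314 − 0.256 = 0.058.
g_alb = 0.1625 − 0.058 = 0.10.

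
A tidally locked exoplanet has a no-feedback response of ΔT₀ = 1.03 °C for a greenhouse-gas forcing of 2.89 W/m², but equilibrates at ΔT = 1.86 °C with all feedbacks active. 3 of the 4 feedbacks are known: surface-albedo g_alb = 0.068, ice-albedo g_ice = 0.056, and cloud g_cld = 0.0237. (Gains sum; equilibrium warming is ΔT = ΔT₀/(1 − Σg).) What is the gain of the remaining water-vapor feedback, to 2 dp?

Amplification A = ΔT/ΔT₀ = 1.86/1.03 = 1.806.
Total gain g = 1 − 1/A = 1 − 1/1.806 = 0.4463.
Known gains sum to 0.068 + 0.056 + 0.0237 = 0.1477.
g_wv = 0.4463 − 0.1477 = 0.30.

0.30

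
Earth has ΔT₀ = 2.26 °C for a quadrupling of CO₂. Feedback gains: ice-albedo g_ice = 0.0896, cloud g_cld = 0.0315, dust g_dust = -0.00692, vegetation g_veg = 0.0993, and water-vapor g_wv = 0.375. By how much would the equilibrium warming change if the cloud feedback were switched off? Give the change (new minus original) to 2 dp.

Original: g = 0.58848, ΔT = 2.26/(1−0.58848) = 5.4918 °C.
Without cloud: g' = 0.55698, ΔT' = 2.26/(1−0.55698) = 5.1013 °C.
Change = 5.1013 − 5.4918 = -0.39 °C.

-0.39 °C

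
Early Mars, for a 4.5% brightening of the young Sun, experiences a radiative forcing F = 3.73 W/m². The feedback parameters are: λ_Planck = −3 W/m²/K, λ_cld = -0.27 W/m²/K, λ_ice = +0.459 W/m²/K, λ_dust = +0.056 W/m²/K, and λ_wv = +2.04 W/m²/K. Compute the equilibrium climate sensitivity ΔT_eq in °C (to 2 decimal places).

Net feedback parameter λ = (−3) + (-0.27) + (+0.459) + (+0.056) + (+2.04) = -0.715 W/m²/K.
ΔT = −F/λ = −3.73/(-0.715) = 5.22 °C.

5.22 °C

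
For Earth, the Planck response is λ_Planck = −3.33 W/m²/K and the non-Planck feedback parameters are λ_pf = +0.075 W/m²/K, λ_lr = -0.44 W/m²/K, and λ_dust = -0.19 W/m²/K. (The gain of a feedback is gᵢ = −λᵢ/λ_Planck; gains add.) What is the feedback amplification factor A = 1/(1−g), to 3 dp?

0.857

Convert to gains: g_pf = 0.075/3.33 = 0.02252; g_lr = -0.44/3.33 = -0.1321; g_dust = -0.19/3.33 = -0.05706.
Total gain g = -0.16664.
A = 1/(1 + 0.16664) = 0.857.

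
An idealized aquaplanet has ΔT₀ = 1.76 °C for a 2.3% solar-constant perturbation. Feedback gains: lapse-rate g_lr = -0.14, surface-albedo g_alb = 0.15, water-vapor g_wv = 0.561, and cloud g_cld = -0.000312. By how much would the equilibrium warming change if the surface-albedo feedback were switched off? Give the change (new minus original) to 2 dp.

-1.06 °C

Original: g = 0.570688, ΔT = 1.76/(1−0.570688) = 4.0996 °C.
Without surface-albedo: g' = 0.420688, ΔT' = 1.76/(1−0.420688) = 3.0381 °C.
Change = 3.0381 − 4.0996 = -1.06 °C.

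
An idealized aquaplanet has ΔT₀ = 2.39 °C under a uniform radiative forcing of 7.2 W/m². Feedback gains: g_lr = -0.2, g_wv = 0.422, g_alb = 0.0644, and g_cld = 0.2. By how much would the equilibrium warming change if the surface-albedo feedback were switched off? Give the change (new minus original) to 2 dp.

-0.52 °C

Original: g = 0.4864, ΔT = 2.39/(1−0.4864) = 4.6534 °C.
Without surface-albedo: g' = 0.422, ΔT' = 2.39/(1−0.422) = 4.1349 °C.
Change = 4.1349 − 4.6534 = -0.52 °C.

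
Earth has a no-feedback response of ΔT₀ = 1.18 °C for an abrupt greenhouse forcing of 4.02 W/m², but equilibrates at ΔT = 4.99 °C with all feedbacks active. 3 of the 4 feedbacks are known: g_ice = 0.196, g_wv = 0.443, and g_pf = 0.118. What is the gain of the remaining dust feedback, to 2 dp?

Amplification A = ΔT/ΔT₀ = 4.99/1.18 = 4.229.
Total gain g = 1 − 1/A = 1 − 1/4.229 = 0.7635.
Known gains sum to 0.196 + 0.443 + 0.118 = 0.757.
g_dust = 0.7635 − 0.757 = 0.01.

0.01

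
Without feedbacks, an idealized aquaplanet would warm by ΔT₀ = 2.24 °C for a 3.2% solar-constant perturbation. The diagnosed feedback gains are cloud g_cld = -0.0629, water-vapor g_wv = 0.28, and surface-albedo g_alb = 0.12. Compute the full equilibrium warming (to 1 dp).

Total gain g = -0.0629 + 0.28 + 0.12 = 0.3371.
Amplification A = 1/(1 − 0.3371) = 1.509.
ΔT = 2.24 × 1.509 = 3.4 °C.

3.4 °C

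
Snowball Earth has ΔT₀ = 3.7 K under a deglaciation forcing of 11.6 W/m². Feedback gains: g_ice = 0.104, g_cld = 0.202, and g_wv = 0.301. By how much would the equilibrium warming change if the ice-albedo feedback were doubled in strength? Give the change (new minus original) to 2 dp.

Original: g = 0.607, ΔT = 3.7/(1−0.607) = 9.4148 K.
With doubled ice-albedo: g' = 0.711, ΔT' = 3.7/(1−0.711) = 12.8028 K.
Change = 12.8028 − 9.4148 = 3.39 K.

3.39 K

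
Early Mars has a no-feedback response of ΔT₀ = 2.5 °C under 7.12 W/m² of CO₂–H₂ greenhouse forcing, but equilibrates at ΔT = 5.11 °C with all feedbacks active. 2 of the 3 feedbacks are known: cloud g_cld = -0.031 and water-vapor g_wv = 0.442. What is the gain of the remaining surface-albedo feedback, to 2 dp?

0.10

Amplification A = ΔT/ΔT₀ = 5.11/2.5 = 2.044.
Total gain g = 1 − 1/A = 1 − 1/2.044 = 0.5108.
Known gains sum to -0.031 + 0.442 = 0.411.
g_alb = 0.5108 − 0.411 = 0.10.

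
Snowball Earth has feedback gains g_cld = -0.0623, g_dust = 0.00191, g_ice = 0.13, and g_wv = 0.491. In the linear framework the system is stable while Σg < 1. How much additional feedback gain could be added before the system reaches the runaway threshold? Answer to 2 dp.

Current total gain = -0.0623 + 0.00191 + 0.13 + 0.491 = 0.56061.
Margin to runaway = 1 − 0.56061 = 0.44.

0.44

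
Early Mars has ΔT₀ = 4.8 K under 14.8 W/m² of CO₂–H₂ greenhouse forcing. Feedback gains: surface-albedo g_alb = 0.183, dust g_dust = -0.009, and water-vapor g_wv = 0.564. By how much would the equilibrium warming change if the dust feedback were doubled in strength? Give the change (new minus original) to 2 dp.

-0.61 K

Original: g = 0.738, ΔT = 4.8/(1−0.738) = 18.3206 K.
With doubled dust: g' = 0.729, ΔT' = 4.8/(1−0.729) = 17.7122 K.
Change = 17.7122 − 18.3206 = -0.61 K.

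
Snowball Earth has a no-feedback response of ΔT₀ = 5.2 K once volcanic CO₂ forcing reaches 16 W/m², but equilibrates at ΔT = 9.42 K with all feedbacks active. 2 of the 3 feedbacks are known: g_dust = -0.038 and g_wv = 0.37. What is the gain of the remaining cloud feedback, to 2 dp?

Amplification A = ΔT/ΔT₀ = 9.42/5.2 = 1.812.
Total gain g = 1 − 1/A = 1 − 1/1.812 = 0.4481.
Known gains sum to -0.038 + 0.37 = 0.332.
g_cld = 0.4481 − 0.332 = 0.12.

0.12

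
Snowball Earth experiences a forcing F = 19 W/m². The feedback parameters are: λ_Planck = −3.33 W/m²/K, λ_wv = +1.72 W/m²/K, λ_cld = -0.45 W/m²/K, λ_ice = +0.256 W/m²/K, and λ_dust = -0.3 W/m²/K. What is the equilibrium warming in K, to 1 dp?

9.0 K

Net feedback parameter λ = (−3.33) + (+1.72) + (-0.45) + (+0.256) + (-0.3) = -2.104 W/m²/K.
ΔT = −F/λ = −19/(-2.104) = 9.0 K.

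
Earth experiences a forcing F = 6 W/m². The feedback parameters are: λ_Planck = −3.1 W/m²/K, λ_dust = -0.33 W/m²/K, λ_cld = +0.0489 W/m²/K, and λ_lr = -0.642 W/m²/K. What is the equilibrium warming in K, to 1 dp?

Net feedback parameter λ = (−3.1) + (-0.33) + (+0.0489) + (-0.642) = -4.0231 W/m²/K.
ΔT = −F/λ = −6/(-4.0231) = 1.5 K.

1.5 K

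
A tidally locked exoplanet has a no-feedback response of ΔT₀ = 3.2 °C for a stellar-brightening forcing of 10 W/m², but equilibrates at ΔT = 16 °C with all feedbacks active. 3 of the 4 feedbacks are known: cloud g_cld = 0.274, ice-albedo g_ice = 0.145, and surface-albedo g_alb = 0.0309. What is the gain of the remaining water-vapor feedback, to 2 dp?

Amplification A = ΔT/ΔT₀ = 16/3.2 = 5.
Total gain g = 1 − 1/A = 1 − 1/5 = 0.8.
Known gains sum to 0.274 + 0.145 + 0.0309 = 0.4499.
g_wv = 0.8 − 0.4499 = 0.35.

0.35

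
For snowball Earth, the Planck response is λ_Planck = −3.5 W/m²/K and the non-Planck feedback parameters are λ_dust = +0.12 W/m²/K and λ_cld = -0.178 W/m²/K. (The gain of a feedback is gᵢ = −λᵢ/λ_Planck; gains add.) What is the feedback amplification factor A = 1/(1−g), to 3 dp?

0.984

Convert to gains: g_dust = 0.12/3.5 = 0.03429; g_cld = -0.178/3.5 = -0.05086.
Total gain g = -0.01657.
A = 1/(1 + 0.01657) = 0.984.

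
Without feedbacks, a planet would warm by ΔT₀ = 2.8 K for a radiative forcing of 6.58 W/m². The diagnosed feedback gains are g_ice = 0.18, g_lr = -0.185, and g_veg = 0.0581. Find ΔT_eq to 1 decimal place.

Total gain g = 0.18 − 0.185 + 0.0581 = 0.0531.
Amplification A = 1/(1 − 0.0531) = 1.056.
ΔT = 2.8 × 1.056 = 3.0 K.

3.0 K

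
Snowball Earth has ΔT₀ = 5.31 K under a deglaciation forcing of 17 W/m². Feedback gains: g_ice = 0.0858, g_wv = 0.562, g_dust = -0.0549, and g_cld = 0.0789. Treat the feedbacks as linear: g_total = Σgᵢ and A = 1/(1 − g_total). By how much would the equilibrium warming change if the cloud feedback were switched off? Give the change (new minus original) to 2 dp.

-3.14 K

Original: g = 0.6718, ΔT = 5.31/(1−0.6718) = 16.1792 K.
Without cloud: g' = 0.5929, ΔT' = 5.31/(1−0.5929) = 13.0435 K.
Change = 13.0435 − 16.1792 = -3.14 K.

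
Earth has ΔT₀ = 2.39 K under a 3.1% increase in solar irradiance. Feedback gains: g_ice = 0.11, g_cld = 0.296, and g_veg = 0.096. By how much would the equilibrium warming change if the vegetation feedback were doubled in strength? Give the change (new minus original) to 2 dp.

Original: g = 0.502, ΔT = 2.39/(1−0.502) = 4.7992 K.
With doubled vegetation: g' = 0.598, ΔT' = 2.39/(1−0.598) = 5.9453 K.
Change = 5.9453 − 4.7992 = 1.15 K.

1.15 K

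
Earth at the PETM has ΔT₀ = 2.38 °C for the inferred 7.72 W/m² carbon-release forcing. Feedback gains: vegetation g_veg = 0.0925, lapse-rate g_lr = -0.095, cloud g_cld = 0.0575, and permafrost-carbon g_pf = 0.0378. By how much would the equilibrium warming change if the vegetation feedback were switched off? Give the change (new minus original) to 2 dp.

-0.24 °C

Original: g = 0.0928, ΔT = 2.38/(1−0.0928) = 2.6235 °C.
Without vegetation: g' = 0.0003, ΔT' = 2.38/(1−0.0003) = 2.3807 °C.
Change = 2.3807 − 2.6235 = -0.24 °C.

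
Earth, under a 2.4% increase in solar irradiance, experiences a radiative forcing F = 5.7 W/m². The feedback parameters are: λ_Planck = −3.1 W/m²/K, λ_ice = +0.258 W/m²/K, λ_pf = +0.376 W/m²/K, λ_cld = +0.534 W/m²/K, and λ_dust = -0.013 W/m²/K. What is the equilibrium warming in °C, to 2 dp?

2.93 °C

Net feedback parameter λ = (−3.1) + (+0.258) + (+0.376) + (+0.534) + (-0.013) = -1.945 W/m²/K.
ΔT = −F/λ = −5.7/(-1.945) = 2.93 °C.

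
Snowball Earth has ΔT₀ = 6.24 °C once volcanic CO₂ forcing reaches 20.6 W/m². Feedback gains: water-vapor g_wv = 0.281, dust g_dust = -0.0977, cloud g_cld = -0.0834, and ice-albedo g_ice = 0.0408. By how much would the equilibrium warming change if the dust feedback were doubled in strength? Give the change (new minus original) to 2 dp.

-0.74 °C

Original: g = 0.1407, ΔT = 6.24/(1−0.1407) = 7.2617 °C.
With doubled dust: g' = 0.043, ΔT' = 6.24/(1−0.043) = 6.5204 °C.
Change = 6.5204 − 7.2617 = -0.74 °C.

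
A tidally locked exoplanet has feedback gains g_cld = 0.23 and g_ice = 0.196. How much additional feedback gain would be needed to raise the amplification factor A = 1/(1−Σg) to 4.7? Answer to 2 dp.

0.36

Current total gain = 0.426.
Target gain for A = 4.7: g* = 1 − 1/4.7 = 0.7872.
Additional gain needed = 0.7872 − 0.426 = 0.36.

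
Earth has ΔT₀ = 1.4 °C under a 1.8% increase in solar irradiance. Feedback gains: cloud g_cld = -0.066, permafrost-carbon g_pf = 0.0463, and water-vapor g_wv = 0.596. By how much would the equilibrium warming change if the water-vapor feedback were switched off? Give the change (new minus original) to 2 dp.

-1.93 °C

Original: g = 0.5763, ΔT = 1.4/(1−0.5763) = 3.3042 °C.
Without water-vapor: g' = -0.0197, ΔT' = 1.4/(1+0.0197) = 1.3730 °C.
Change = 1.3730 − 3.3042 = -1.93 °C.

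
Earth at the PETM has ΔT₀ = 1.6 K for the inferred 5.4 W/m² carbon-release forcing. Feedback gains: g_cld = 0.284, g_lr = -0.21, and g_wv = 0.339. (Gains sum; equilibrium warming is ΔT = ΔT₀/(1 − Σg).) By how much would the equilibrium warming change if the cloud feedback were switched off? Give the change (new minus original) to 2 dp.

-0.89 K

Original: g = 0.413, ΔT = 1.6/(1−0.413) = 2.7257 K.
Without cloud: g' = 0.129, ΔT' = 1.6/(1−0.129) = 1.8370 K.
Change = 1.8370 − 2.7257 = -0.89 K.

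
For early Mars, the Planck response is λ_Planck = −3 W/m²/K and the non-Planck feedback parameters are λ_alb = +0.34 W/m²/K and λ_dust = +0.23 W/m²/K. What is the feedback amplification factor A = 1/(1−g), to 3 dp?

Convert to gains: g_alb = 0.34/3 = 0.1133; g_dust = 0.23/3 = 0.07667.
Total gain g = 0.18997.
A = 1/(1 − 0.18997) = 1.235.

1.235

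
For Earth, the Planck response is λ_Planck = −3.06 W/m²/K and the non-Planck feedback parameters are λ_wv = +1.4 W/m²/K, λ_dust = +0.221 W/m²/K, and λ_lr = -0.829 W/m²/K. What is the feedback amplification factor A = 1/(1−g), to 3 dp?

Convert to gains: g_wv = 1.4/3.06 = 0.4575; g_dust = 0.221/3.06 = 0.07222; g_lr = -0.829/3.06 = -0.2709.
Total gain g = 0.25882.
A = 1/(1 − 0.25882) = 1.349.

1.349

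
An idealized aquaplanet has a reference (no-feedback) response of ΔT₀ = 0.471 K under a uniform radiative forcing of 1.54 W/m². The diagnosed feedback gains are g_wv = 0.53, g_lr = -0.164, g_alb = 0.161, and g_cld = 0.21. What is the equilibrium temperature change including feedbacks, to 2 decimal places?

Total gain g = 0.53 − 0.164 + 0.161 + 0.21 = 0.737.
Amplification A = 1/(1 − 0.737) = 3.802.
ΔT = 0.471 × 3.802 = 1.79 K.

1.79 K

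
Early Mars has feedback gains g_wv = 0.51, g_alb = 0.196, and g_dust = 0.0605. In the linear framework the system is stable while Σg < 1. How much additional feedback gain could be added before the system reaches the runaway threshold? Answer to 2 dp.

0.23

Current total gain = 0.51 + 0.196 + 0.0605 = 0.7665.
Margin to runaway = 1 − 0.7665 = 0.23.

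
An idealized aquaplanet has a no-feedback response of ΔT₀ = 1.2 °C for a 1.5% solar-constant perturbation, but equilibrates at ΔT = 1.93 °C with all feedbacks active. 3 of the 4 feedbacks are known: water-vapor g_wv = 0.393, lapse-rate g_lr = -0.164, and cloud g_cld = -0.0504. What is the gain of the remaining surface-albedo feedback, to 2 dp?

Amplification A = ΔT/ΔT₀ = 1.93/1.2 = 1.608.
Total gain g = 1 − 1/A = 1 − 1/1.608 = 0.3781.
Known gains sum to 0.393 − 0.164 − 0.0504 = 0.1786.
g_alb = 0.3781 − 0.1786 = 0.20.

0.20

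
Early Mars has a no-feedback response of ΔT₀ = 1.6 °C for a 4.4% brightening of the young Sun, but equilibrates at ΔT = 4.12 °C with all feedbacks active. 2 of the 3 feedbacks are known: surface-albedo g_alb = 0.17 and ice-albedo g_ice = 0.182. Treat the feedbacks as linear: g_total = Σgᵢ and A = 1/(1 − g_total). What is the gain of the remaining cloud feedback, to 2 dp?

Amplification A = ΔT/ΔT₀ = 4.12/1.6 = 2.575.
Total gain g = 1 − 1/A = 1 − 1/2.575 = 0.6117.
Known gains sum to 0.17 + 0.182 = 0.352.
g_cld = 0.6117 − 0.352 = 0.26.

0.26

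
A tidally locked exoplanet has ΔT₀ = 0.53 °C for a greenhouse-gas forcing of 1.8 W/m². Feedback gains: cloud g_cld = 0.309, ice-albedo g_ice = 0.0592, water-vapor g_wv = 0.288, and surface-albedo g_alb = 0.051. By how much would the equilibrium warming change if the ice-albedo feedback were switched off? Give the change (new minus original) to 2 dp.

-0.30 °C

Original: g = 0.7072, ΔT = 0.53/(1−0.7072) = 1.8101 °C.
Without ice-albedo: g' = 0.648, ΔT' = 0.53/(1−0.648) = 1.5057 °C.
Change = 1.5057 − 1.8101 = -0.30 °C.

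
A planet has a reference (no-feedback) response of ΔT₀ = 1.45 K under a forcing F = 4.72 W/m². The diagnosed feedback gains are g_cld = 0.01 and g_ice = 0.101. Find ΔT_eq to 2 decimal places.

1.63 K

Total gain g = 0.01 + 0.101 = 0.111.
Amplification A = 1/(1 − 0.111) = 1.125.
ΔT = 1.45 × 1.125 = 1.63 K.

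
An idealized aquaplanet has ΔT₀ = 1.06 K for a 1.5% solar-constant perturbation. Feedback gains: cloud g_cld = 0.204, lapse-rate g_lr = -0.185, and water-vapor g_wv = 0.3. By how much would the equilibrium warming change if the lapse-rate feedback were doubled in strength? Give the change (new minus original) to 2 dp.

-0.33 K

Original: g = 0.319, ΔT = 1.06/(1−0.319) = 1.5565 K.
With doubled lapse-rate: g' = 0.134, ΔT' = 1.06/(1−0.134) = 1.2240 K.
Change = 1.2240 − 1.5565 = -0.33 K.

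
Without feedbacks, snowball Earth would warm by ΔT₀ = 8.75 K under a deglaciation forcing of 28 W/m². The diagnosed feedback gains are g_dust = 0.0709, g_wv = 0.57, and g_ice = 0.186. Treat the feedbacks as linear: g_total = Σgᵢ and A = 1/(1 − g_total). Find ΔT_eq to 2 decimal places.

Total gain g = 0.0709 + 0.57 + 0.186 = 0.8269.
Amplification A = 1/(1 − 0.8269) = 5.777.
ΔT = 8.75 × 5.777 = 50.55 K.

50.55 K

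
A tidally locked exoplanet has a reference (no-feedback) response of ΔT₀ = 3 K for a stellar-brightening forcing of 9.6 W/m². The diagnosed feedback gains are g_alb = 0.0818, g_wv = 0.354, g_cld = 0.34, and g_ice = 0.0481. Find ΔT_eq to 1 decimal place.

Total gain g = 0.0818 + 0.354 + 0.34 + 0.0481 = 0.8239.
Amplification A = 1/(1 − 0.8239) = 5.679.
ΔT = 3 × 5.679 = 17.0 K.

17.0 K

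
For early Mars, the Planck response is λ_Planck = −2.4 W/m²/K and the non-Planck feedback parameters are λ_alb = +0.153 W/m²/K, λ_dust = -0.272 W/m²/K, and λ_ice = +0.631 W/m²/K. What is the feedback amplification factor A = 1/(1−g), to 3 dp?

1.271

Convert to gains: g_alb = 0.153/2.4 = 0.06375; g_dust = -0.272/2.4 = -0.1133; g_ice = 0.631/2.4 = 0.2629.
Total gain g = 0.21335.
A = 1/(1 − 0.21335) = 1.271.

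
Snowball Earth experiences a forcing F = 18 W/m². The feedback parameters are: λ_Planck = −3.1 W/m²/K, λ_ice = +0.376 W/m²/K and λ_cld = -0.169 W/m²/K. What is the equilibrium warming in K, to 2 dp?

6.22 K

Net feedback parameter λ = (−3.1) + (+0.376) + (-0.169) = -2.893 W/m²/K.
ΔT = −F/λ = −18/(-2.893) = 6.22 K.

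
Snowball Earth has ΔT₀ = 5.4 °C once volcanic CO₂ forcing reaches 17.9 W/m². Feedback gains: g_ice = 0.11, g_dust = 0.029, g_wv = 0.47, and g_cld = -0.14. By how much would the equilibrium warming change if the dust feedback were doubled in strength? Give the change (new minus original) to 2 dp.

Original: g = 0.469, ΔT = 5.4/(1−0.469) = 10.1695 °C.
With doubled dust: g' = 0.498, ΔT' = 5.4/(1−0.498) = 10.7570 °C.
Change = 10.7570 − 10.1695 = 0.59 °C.

0.59 °C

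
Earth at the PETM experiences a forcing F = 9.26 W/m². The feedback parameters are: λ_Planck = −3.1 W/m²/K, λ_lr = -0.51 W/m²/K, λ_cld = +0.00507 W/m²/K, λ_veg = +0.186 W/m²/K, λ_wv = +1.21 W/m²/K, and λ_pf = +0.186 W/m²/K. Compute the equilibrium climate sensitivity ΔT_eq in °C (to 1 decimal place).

Net feedback parameter λ = (−3.1) + (-0.51) + (+0.00507) + (+0.186) + (+1.21) + (+0.186) = -2.02293 W/m²/K.
ΔT = −F/λ = −9.26/(-2.02293) = 4.6 °C.

4.6 °C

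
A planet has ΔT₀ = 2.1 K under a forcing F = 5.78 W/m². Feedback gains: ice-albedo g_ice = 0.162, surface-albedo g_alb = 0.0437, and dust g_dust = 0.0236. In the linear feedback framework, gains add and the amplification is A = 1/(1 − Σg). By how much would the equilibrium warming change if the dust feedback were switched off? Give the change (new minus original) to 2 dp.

Original: g = 0.2293, ΔT = 2.1/(1−0.2293) = 2.7248 K.
Without dust: g' = 0.2057, ΔT' = 2.1/(1−0.2057) = 2.6438 K.
Change = 2.6438 − 2.7248 = -0.08 K.

-0.08 K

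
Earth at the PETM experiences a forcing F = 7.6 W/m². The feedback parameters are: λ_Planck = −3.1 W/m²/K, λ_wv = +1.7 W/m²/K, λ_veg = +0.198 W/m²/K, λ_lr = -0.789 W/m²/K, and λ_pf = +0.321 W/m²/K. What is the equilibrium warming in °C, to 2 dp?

4.55 °C

Net feedback parameter λ = (−3.1) + (+1.7) + (+0.198) + (-0.789) + (+0.321) = -1.67 W/m²/K.
ΔT = −F/λ = −7.6/(-1.67) = 4.55 °C.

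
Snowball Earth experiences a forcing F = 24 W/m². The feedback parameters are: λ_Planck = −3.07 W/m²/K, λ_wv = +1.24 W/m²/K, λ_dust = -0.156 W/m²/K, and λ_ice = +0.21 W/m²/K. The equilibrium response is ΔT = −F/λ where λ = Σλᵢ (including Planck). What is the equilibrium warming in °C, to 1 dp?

13.5 °C

Net feedback parameter λ = (−3.07) + (+1.24) + (-0.156) + (+0.21) = -1.776 W/m²/K.
ΔT = −F/λ = −24/(-1.776) = 13.5 °C.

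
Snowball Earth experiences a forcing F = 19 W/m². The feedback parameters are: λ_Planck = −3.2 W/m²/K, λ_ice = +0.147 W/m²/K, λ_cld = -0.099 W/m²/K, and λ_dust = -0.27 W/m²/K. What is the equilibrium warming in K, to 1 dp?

5.6 K

Net feedback parameter λ = (−3.2) + (+0.147) + (-0.099) + (-0.27) = -3.422 W/m²/K.
ΔT = −F/λ = −19/(-3.422) = 5.6 K.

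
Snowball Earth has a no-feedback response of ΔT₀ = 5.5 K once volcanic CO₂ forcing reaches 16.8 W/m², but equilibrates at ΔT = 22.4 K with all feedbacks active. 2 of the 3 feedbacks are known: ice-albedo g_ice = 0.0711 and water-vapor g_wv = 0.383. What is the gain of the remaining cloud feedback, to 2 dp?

0.30

Amplification A = ΔT/ΔT₀ = 22.4/5.5 = 4.073.
Total gain g = 1 − 1/A = 1 − 1/4.073 = 0.7545.
Known gains sum to 0.0711 + 0.383 = 0.4541.
g_cld = 0.7545 − 0.4541 = 0.30.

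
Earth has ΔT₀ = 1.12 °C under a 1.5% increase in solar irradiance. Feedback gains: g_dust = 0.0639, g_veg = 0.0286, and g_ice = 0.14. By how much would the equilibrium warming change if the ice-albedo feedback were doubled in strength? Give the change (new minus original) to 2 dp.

Original: g = 0.2325, ΔT = 1.12/(1−0.2325) = 1.4593 °C.
With doubled ice-albedo: g' = 0.3725, ΔT' = 1.12/(1−0.3725) = 1.7849 °C.
Change = 1.7849 − 1.4593 = 0.33 °C.

0.33 °C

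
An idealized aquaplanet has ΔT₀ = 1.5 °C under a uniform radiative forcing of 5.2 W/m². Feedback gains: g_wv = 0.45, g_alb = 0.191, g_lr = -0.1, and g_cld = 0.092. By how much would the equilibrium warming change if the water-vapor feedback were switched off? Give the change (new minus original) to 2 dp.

-2.25 °C

Original: g = 0.633, ΔT = 1.5/(1−0.633) = 4.0872 °C.
Without water-vapor: g' = 0.183, ΔT' = 1.5/(1−0.183) = 1.8360 °C.
Change = 1.8360 − 4.0872 = -2.25 °C.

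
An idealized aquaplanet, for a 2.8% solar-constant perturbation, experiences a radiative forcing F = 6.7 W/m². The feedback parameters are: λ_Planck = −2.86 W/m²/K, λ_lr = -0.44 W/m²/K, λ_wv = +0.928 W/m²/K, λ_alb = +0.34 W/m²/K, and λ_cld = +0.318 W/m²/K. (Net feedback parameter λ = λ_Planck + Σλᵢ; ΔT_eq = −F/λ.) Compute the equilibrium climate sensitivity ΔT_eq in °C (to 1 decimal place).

3.9 °C

Net feedback parameter λ = (−2.86) + (-0.44) + (+0.928) + (+0.34) + (+0.318) = -1.714 W/m²/K.
ΔT = −F/λ = −6.7/(-1.714) = 3.9 °C.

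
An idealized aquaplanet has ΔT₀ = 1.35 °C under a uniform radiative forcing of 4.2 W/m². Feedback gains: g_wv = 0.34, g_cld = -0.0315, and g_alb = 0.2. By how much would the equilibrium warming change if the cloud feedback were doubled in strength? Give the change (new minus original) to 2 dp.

-0.17 °C

Original: g = 0.5085, ΔT = 1.35/(1−0.5085) = 2.7467 °C.
With doubled cloud: g' = 0.477, ΔT' = 1.35/(1−0.477) = 2.5813 °C.
Change = 2.5813 − 2.7467 = -0.17 °C.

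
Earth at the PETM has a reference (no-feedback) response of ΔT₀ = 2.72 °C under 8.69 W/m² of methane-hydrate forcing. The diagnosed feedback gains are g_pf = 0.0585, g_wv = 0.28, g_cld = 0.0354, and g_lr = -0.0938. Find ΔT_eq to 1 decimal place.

3.8 °C

Total gain g = 0.0585 + 0.28 + 0.0354 − 0.0938 = 0.2801.
Amplification A = 1/(1 − 0.2801) = 1.389.
ΔT = 2.72 × 1.389 = 3.8 °C.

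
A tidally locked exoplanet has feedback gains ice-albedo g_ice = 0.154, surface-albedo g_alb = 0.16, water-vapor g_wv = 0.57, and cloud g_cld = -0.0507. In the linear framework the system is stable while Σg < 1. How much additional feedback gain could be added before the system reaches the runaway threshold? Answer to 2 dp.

0.17

Current total gain = 0.154 + 0.16 + 0.57 − 0.0507 = 0.8333.
Margin to runaway = 1 − 0.8333 = 0.17.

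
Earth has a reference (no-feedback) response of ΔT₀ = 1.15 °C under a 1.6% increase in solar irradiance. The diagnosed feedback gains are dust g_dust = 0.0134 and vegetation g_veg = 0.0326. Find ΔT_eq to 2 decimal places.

Total gain g = 0.0134 + 0.0326 = 0.046.
Amplification A = 1/(1 − 0.046) = 1.048.
ΔT = 1.15 × 1.048 = 1.21 °C.

1.21 °C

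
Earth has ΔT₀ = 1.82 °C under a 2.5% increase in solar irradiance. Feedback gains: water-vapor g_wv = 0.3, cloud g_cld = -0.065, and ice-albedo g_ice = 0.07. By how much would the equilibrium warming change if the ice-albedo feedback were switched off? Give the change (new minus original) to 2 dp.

-0.24 °C

Original: g = 0.305, ΔT = 1.82/(1−0.305) = 2.6187 °C.
Without ice-albedo: g' = 0.235, ΔT' = 1.82/(1−0.235) = 2.3791 °C.
Change = 2.3791 − 2.6187 = -0.24 °C.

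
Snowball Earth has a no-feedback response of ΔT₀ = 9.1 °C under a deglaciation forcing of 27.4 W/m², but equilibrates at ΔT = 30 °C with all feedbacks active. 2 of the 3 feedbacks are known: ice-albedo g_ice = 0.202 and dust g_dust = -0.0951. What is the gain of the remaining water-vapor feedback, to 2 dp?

0.59

Amplification A = ΔT/ΔT₀ = 30/9.1 = 3.297.
Total gain g = 1 − 1/A = 1 − 1/3.297 = 0.6967.
Known gains sum to 0.202 − 0.0951 = 0.1069.
g_wv = 0.6967 − 0.1069 = 0.59.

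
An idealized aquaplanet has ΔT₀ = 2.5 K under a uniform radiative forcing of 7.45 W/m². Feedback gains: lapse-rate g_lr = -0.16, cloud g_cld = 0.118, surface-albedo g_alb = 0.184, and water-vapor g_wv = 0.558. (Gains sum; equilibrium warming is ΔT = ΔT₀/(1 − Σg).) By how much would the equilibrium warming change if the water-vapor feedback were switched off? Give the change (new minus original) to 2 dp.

-5.42 K

Original: g = 0.7, ΔT = 2.5/(1−0.7) = 8.3333 K.
Without water-vapor: g' = 0.142, ΔT' = 2.5/(1−0.142) = 2.9138 K.
Change = 2.9138 − 8.3333 = -5.42 K.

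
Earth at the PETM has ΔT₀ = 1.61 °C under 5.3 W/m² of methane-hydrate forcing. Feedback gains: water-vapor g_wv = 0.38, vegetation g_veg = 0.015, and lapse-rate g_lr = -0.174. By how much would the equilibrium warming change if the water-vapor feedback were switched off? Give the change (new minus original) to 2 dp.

Original: g = 0.221, ΔT = 1.61/(1−0.221) = 2.0668 °C.
Without water-vapor: g' = -0.159, ΔT' = 1.61/(1+0.159) = 1.3891 °C.
Change = 1.3891 − 2.0668 = -0.68 °C.

-0.68 °C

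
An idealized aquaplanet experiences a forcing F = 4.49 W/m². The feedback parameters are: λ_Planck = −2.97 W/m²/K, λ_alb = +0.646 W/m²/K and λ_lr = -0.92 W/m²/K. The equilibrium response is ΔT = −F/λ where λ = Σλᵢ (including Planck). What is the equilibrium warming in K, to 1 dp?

Net feedback parameter λ = (−2.97) + (+0.646) + (-0.92) = -3.244 W/m²/K.
ΔT = −F/λ = −4.49/(-3.244) = 1.4 K.

1.4 K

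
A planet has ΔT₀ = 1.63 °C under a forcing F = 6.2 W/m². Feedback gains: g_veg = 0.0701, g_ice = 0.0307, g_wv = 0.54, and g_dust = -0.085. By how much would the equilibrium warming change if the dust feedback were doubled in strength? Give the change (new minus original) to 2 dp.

-0.59 °C

Original: g = 0.5558, ΔT = 1.63/(1−0.5558) = 3.6695 °C.
With doubled dust: g' = 0.4708, ΔT' = 1.63/(1−0.4708) = 3.0801 °C.
Change = 3.0801 − 3.6695 = -0.59 °C.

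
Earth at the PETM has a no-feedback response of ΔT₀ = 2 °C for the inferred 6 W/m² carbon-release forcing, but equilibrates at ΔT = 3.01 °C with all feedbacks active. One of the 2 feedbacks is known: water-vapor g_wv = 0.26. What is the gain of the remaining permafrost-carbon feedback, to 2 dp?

Amplification A = ΔT/ΔT₀ = 3.01/2 = 1.505.
Total gain g = 1 − 1/A = 1 − 1/1.505 = 0.3355.
The known gain is 0.26.
g_pf = 0.3355 − 0.26 = 0.08.

0.08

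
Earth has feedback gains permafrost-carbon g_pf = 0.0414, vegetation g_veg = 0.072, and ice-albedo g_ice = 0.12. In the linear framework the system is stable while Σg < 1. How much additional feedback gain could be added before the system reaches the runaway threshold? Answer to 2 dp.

0.77

Current total gain = 0.0414 + 0.072 + 0.12 = 0.2334.
Margin to runaway = 1 − 0.2334 = 0.77.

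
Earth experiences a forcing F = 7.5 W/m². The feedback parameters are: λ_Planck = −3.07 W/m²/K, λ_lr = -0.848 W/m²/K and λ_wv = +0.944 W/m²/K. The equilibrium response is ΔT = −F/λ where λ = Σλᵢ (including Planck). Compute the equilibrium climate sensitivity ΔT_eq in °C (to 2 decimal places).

2.52 °C

Net feedback parameter λ = (−3.07) + (-0.848) + (+0.944) = -2.974 W/m²/K.
ΔT = −F/λ = −7.5/(-2.974) = 2.52 °C.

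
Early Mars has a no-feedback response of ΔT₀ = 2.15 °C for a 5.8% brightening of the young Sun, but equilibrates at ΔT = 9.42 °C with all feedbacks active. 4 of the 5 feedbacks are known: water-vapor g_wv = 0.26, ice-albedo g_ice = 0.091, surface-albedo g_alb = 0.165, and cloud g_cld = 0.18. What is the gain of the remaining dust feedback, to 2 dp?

Amplification A = ΔT/ΔT₀ = 9.42/2.15 = 4.381.
Total gain g = 1 − 1/A = 1 − 1/4.381 = 0.7717.
Known gains sum to 0.26 + 0.091 + 0.165 + 0.18 = 0.696.
g_dust = 0.7717 − 0.696 = 0.08.

0.08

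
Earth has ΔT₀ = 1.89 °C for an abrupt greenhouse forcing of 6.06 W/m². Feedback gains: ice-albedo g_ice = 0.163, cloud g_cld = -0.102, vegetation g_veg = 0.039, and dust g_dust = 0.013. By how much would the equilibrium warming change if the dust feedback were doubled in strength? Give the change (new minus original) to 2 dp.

0.03 °C

Original: g = 0.113, ΔT = 1.89/(1−0.113) = 2.1308 °C.
With doubled dust: g' = 0.126, ΔT' = 1.89/(1−0.126) = 2.1625 °C.
Change = 2.1625 − 2.1308 = 0.03 °C.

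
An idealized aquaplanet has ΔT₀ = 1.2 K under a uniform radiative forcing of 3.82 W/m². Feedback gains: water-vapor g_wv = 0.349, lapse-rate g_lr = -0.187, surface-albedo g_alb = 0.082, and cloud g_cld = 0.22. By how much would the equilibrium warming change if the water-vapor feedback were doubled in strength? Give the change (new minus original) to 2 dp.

Original: g = 0.464, ΔT = 1.2/(1−0.464) = 2.2388 K.
With doubled water-vapor: g' = 0.813, ΔT' = 1.2/(1−0.813) = 6.4171 K.
Change = 6.4171 − 2.2388 = 4.18 K.

4.18 K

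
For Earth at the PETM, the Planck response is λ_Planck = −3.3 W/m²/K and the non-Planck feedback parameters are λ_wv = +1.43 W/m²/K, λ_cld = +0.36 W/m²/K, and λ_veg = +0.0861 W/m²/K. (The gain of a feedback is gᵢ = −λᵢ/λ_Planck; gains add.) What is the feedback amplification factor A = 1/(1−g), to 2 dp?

2.32

Convert to gains: g_wv = 1.43/3.3 = 0.4333; g_cld = 0.36/3.3 = 0.1091; g_veg = 0.0861/3.3 = 0.02609.
Total gain g = 0.56849.
A = 1/(1 − 0.56849) = 2.32.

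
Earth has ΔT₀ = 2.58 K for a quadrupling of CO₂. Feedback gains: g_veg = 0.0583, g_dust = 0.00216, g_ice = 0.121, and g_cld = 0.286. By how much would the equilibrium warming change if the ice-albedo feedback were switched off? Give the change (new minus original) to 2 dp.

Original: g = 0.46746, ΔT = 2.58/(1−0.46746) = 4.8447 K.
Without ice-albedo: g' = 0.34646, ΔT' = 2.58/(1−0.34646) = 3.9477 K.
Change = 3.9477 − 4.8447 = -0.90 K.

-0.90 K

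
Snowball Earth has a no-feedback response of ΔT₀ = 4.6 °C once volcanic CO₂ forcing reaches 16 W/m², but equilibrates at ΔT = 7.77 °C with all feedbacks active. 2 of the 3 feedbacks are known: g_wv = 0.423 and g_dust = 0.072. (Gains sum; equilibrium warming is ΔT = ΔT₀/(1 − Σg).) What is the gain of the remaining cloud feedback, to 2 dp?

Amplification A = ΔT/ΔT₀ = 7.77/4.6 = 1.689.
Total gain g = 1 − 1/A = 1 − 1/1.689 = 0.4079.
Known gains sum to 0.423 + 0.072 = 0.495.
g_cld = 0.4079 − 0.495 = -0.09.

-0.09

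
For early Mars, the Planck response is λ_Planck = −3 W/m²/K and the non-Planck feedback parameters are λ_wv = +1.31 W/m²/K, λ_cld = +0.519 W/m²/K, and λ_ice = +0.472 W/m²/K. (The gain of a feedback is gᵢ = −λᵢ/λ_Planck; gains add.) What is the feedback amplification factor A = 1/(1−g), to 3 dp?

Convert to gains: g_wv = 1.31/3 = 0.4367; g_cld = 0.519/3 = 0.173; g_ice = 0.472/3 = 0.1573.
Total gain g = 0.767.
A = 1/(1 − 0.767) = 4.292.

4.292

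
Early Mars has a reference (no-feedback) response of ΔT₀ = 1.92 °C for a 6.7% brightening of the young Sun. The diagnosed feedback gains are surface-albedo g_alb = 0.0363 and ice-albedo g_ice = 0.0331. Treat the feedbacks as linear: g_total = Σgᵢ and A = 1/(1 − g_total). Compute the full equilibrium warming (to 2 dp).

Total gain g = 0.0363 + 0.0331 = 0.0694.
Amplification A = 1/(1 − 0.0694) = 1.075.
ΔT = 1.92 × 1.075 = 2.06 °C.

2.06 °C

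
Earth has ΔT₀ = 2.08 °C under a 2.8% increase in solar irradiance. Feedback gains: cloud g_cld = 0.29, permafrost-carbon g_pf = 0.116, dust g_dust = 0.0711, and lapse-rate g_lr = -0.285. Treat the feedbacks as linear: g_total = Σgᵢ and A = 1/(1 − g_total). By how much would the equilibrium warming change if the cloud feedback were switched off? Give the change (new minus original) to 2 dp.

Original: g = 0.1921, ΔT = 2.08/(1−0.1921) = 2.5746 °C.
Without cloud: g' = -0.0979, ΔT' = 2.08/(1+0.0979) = 1.8945 °C.
Change = 1.8945 − 2.5746 = -0.68 °C.

-0.68 °C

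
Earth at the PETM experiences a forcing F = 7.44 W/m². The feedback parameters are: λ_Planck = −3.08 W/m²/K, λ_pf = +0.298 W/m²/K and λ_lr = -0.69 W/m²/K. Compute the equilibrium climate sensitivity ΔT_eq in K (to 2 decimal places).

Net feedback parameter λ = (−3.08) + (+0.298) + (-0.69) = -3.472 W/m²/K.
ΔT = −F/λ = −7.44/(-3.472) = 2.14 K.

2.14 K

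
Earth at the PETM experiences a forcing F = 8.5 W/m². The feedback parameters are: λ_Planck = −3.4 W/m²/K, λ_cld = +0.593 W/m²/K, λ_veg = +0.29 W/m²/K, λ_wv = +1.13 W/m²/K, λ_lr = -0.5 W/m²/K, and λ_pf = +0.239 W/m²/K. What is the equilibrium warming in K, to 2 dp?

Net feedback parameter λ = (−3.4) + (+0.593) + (+0.29) + (+1.13) + (-0.5) + (+0.239) = -1.648 W/m²/K.
ΔT = −F/λ = −8.5/(-1.648) = 5.16 K.

5.16 K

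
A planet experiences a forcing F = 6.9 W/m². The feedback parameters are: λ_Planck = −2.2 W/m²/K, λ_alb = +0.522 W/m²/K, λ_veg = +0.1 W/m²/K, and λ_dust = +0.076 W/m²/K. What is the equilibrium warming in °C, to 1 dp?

Net feedback parameter λ = (−2.2) + (+0.522) + (+0.1) + (+0.076) = -1.502 W/m²/K.
ΔT = −F/λ = −6.9/(-1.502) = 4.6 °C.

4.6 °C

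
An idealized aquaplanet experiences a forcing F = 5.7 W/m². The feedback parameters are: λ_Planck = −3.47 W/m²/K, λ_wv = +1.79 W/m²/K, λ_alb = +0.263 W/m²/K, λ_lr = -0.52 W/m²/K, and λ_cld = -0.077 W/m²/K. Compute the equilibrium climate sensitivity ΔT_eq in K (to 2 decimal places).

Net feedback parameter λ = (−3.47) + (+1.79) + (+0.263) + (-0.52) + (-0.077) = -2.014 W/m²/K.
ΔT = −F/λ = −5.7/(-2.014) = 2.83 K.

2.83 K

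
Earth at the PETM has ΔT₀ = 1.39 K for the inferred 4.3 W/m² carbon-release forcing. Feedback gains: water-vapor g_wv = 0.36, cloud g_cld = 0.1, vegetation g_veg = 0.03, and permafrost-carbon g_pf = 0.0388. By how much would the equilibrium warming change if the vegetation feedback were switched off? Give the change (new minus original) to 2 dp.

-0.18 K

Original: g = 0.5288, ΔT = 1.39/(1−0.5288) = 2.9499 K.
Without vegetation: g' = 0.4988, ΔT' = 1.39/(1−0.4988) = 2.7733 K.
Change = 2.7733 − 2.9499 = -0.18 K.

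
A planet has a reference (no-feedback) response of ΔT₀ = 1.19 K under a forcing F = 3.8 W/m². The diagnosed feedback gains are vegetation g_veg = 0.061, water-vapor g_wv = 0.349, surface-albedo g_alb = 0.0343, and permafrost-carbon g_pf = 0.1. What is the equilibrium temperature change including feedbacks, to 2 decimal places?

Total gain g = 0.061 + 0.349 + 0.0343 + 0.1 = 0.5443.
Amplification A = 1/(1 − 0.5443) = 2.194.
ΔT = 1.19 × 2.194 = 2.61 K.

2.61 K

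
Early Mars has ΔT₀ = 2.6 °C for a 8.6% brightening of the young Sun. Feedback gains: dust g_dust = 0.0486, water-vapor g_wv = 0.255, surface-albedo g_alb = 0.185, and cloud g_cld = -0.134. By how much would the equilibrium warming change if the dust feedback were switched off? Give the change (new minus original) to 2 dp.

-0.28 °C

Original: g = 0.3546, ΔT = 2.6/(1−0.3546) = 4.0285 °C.
Without dust: g' = 0.306, ΔT' = 2.6/(1−0.306) = 3.7464 °C.
Change = 3.7464 − 4.0285 = -0.28 °C.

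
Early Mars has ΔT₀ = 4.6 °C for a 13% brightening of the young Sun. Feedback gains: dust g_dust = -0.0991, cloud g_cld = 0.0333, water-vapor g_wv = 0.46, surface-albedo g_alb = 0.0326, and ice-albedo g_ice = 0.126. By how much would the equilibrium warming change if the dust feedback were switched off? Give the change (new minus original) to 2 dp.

Original: g = 0.5528, ΔT = 4.6/(1−0.5528) = 10.2862 °C.
Without dust: g' = 0.6519, ΔT' = 4.6/(1−0.6519) = 13.2146 °C.
Change = 13.2146 − 10.2862 = 2.93 °C.

2.93 °C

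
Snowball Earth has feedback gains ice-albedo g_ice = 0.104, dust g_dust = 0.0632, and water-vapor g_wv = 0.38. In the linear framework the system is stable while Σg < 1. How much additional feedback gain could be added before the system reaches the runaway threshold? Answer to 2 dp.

Current total gain = 0.104 + 0.0632 + 0.38 = 0.5472.
Margin to runaway = 1 − 0.5472 = 0.45.

0.45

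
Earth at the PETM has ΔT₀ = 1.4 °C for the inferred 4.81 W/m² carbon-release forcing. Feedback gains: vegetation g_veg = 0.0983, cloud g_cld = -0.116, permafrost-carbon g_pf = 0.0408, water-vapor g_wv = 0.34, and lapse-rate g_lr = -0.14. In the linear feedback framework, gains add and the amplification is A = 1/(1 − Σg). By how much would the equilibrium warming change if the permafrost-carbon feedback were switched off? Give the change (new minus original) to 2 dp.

-0.09 °C

Original: g = 0.2231, ΔT = 1.4/(1−0.2231) = 1.8020 °C.
Without permafrost-carbon: g' = 0.1823, ΔT' = 1.4/(1−0.1823) = 1.7121 °C.
Change = 1.7121 − 1.8020 = -0.09 °C.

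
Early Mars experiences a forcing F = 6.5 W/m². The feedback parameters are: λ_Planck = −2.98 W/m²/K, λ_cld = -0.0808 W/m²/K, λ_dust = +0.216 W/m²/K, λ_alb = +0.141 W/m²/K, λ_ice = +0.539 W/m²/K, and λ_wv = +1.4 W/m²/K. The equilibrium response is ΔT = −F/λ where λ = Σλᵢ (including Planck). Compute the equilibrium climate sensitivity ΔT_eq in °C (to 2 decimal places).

Net feedback parameter λ = (−2.98) + (-0.0808) + (+0.216) + (+0.141) + (+0.539) + (+1.4) = -0.7648 W/m²/K.
ΔT = −F/λ = −6.5/(-0.7648) = 8.50 °C.

8.50 °C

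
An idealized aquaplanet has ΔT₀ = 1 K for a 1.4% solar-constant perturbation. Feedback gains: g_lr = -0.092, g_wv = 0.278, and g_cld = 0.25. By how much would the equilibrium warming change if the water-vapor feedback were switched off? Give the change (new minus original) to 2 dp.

-0.59 K

Original: g = 0.436, ΔT = 1/(1−0.436) = 1.7730 K.
Without water-vapor: g' = 0.158, ΔT' = 1/(1−0.158) = 1.1876 K.
Change = 1.1876 − 1.7730 = -0.59 K.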